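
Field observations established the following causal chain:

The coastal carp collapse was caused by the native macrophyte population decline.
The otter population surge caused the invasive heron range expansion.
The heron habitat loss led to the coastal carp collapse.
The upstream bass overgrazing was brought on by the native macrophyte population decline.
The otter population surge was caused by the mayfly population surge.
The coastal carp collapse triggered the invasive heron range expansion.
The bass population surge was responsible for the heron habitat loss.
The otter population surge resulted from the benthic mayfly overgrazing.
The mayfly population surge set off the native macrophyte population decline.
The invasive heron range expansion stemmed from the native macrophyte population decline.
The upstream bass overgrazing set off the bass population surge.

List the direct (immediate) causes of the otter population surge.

the benthic mayfly overgrazing, the mayfly population surge

the benthic mayfly overgrazing, the mayfly population surge → the otter population surge with nothing further upstream stated.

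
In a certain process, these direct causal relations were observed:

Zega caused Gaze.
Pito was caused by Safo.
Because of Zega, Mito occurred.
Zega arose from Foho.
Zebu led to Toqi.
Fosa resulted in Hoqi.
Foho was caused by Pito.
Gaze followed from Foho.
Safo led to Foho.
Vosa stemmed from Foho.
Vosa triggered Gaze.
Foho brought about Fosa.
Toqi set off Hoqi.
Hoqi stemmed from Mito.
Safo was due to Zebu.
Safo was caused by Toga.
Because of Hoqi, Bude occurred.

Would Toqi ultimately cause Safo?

No

Toqi leads to Hoqi, Bude; Safo is not among them.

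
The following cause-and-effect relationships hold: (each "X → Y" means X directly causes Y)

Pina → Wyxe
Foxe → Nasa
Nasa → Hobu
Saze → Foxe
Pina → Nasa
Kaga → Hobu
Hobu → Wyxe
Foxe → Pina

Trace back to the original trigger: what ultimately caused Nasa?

Tracing upstream from Nasa: Nasa ← Foxe ← Saze.
Saze has no stated cause, so it is the root.

Saze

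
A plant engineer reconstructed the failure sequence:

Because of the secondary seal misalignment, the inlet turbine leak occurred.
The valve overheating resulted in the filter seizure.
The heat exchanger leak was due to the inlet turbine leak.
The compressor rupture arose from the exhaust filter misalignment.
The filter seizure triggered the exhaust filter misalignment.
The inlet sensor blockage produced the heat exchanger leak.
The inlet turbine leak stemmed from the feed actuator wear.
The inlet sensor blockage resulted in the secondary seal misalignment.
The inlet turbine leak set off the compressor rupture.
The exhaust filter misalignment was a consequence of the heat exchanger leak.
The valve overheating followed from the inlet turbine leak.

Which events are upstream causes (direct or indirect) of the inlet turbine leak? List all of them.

the feed actuator wear, the inlet sensor blockage, the secondary seal misalignment

Immediate causes of the inlet turbine leak: the feed actuator wear, the secondary seal misalignment.
Further upstream: the inlet sensor blockage.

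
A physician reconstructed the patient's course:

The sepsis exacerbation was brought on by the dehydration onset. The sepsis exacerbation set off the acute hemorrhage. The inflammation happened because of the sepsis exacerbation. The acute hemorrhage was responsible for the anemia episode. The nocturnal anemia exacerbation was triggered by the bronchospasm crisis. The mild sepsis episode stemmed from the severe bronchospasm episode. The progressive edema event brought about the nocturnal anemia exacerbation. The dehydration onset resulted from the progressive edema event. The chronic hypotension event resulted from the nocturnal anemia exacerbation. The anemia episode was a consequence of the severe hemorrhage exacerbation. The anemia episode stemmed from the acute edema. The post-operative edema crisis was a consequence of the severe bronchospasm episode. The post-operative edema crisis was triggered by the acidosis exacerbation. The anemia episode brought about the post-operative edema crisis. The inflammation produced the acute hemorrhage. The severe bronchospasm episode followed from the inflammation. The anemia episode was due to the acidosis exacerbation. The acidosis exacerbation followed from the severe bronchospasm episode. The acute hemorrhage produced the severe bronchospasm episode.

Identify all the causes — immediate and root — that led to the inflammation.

Immediate cause of the inflammation: the sepsis exacerbation.
Further upstream: the progressive edema event, the dehydration onset.

the dehydration onset, the progressive edema event, the sepsis exacerbation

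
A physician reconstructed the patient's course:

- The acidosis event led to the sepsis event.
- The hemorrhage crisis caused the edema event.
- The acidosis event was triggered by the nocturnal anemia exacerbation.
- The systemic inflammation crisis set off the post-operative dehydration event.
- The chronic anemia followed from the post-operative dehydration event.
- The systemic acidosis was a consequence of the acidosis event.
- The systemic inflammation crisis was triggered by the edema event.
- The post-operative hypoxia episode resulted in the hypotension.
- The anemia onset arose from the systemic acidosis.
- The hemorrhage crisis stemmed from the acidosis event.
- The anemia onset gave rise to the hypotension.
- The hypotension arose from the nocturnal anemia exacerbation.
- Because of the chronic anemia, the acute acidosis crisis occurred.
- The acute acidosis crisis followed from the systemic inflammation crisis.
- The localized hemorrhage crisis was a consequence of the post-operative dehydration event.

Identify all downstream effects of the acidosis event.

the acute acidosis crisis, the anemia onset, the chronic anemia, the edema event, the hemorrhage crisis, the hypotension, the localized hemorrhage crisis, the post-operative dehydration event, the sepsis event, the systemic acidosis, the systemic inflammation crisis

Direct effects: the hemorrhage crisis, the systemic acidosis, the sepsis event.
2 steps out: the edema event, the anemia onset.
3 steps out: the systemic inflammation crisis, the hypotension.
4 steps out: the post-operative dehydration event, the acute acidosis crisis.
5 steps out: the chronic anemia, the localized hemorrhage crisis.
Not reachable from it: the nocturnal anemia exacerbation, the post-operative hypoxia episode.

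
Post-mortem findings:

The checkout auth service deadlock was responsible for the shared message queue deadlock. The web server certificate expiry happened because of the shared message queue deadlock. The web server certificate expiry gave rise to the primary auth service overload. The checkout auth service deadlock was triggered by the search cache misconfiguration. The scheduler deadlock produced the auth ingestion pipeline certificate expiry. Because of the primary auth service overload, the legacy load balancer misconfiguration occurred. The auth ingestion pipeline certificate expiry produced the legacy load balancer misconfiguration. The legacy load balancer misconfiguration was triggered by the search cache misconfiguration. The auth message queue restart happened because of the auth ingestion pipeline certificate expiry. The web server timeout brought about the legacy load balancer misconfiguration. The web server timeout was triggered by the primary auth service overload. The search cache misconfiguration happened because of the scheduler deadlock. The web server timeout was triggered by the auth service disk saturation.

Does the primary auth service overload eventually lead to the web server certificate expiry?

The primary auth service overload leads to the web server timeout, the legacy load balancer misconfiguration; the web server certificate expiry is not among them.

No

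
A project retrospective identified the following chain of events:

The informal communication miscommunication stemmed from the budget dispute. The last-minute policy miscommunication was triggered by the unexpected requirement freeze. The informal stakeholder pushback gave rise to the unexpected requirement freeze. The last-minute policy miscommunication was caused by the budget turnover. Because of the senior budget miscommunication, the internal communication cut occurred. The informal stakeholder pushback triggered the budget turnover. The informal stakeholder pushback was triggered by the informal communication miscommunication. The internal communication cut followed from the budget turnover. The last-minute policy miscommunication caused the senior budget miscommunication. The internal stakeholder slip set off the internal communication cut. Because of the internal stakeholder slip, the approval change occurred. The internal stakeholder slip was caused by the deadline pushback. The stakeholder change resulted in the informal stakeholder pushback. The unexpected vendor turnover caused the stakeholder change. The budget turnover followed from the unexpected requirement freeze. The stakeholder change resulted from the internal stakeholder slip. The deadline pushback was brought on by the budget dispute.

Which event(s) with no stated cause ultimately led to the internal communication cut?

the budget dispute, the unexpected vendor turnover

Tracing upstream from the internal communication cut: the internal communication cut ← the internal stakeholder slip ← the deadline pushback ← the budget dispute.
A separate upstream branch: the internal communication cut ← the budget turnover ← the informal stakeholder pushback ← the stakeholder change ← the unexpected vendor turnover.
Each of those chain origins has no stated cause.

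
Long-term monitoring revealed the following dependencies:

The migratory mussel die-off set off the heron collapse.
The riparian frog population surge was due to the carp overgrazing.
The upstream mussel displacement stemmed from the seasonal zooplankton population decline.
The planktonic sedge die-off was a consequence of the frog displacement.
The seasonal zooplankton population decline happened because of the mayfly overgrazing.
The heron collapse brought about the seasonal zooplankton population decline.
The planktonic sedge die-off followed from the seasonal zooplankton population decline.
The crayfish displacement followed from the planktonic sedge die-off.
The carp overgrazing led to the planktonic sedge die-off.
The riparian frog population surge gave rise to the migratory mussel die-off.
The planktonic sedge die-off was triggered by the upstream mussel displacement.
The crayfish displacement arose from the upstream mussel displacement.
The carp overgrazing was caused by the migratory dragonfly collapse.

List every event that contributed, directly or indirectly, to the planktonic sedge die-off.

the carp overgrazing, the frog displacement, the heron collapse, the mayfly overgrazing, the migratory dragonfly collapse, the migratory mussel die-off, the riparian frog population surge, the seasonal zooplankton population decline, the upstream mussel displacement

Immediate causes of the planktonic sedge die-off: the frog displacement, the carp overgrazing, the seasonal zooplankton population decline, the upstream mussel displacement.
Further upstream: the migratory dragonfly collapse, the riparian frog population surge, the mayfly overgrazing, the migratory mussel die-off, the heron collapse.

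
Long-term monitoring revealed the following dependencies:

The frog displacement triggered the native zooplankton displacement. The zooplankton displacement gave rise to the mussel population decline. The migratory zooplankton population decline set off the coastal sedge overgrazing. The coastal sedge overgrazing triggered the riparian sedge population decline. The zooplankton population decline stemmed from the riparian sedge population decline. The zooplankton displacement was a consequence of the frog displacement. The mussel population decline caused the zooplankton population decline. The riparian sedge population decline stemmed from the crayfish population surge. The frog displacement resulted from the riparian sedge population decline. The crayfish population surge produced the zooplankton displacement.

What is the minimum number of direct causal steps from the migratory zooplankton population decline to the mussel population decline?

5

Shortest chain: the migratory zooplankton population decline → the coastal sedge overgrazing → the riparian sedge population decline → the frog displacement → the zooplankton displacement → the mussel population decline.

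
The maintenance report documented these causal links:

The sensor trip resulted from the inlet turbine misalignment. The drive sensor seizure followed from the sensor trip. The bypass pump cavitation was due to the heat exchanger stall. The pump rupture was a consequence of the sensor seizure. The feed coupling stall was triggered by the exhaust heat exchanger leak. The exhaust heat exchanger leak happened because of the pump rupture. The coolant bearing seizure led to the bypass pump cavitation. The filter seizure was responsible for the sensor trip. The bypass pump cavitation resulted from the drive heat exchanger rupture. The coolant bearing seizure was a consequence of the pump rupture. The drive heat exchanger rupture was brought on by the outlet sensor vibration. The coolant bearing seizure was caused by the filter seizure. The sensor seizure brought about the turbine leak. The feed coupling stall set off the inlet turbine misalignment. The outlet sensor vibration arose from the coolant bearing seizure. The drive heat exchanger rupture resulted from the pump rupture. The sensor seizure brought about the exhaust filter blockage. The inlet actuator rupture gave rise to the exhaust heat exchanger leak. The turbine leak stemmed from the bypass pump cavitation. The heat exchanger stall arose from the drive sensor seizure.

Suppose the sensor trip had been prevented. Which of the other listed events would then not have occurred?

the drive sensor seizure, the heat exchanger stall

Downstream of the sensor trip: the drive sensor seizure, the heat exchanger stall, the bypass pump cavitation, the turbine leak.
Of those, still caused via another path: the bypass pump cavitation, the turbine leak.
The remainder have no surviving cause.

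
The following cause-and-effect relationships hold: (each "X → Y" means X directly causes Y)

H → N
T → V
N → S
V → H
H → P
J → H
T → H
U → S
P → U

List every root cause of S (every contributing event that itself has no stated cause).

Tracing upstream from S: S ← N ← H ← T.
A separate upstream branch: S ← N ← H ← J.
Each of those chain origins has no stated cause.

J, T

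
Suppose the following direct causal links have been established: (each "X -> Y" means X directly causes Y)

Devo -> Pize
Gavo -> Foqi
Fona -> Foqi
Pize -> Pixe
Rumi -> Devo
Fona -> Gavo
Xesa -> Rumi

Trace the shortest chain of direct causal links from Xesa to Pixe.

Xesa → Rumi → Devo → Pize → Pixe

Xesa → Rumi
Rumi → Devo
Devo → Pize
Pize → Pixe
Length: 4 steps.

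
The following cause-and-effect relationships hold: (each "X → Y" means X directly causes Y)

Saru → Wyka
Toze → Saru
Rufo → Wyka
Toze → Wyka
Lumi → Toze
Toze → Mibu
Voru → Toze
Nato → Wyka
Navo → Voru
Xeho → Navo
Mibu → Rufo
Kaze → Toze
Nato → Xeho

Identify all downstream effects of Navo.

Direct effects: Voru.
2 steps out: Toze.
3 steps out: Mibu, Saru, Wyka.
4 steps out: Rufo.
Not reachable from it: Lumi, Nato, Xeho, Kaze.

Mibu, Rufo, Saru, Toze, Voru, Wyka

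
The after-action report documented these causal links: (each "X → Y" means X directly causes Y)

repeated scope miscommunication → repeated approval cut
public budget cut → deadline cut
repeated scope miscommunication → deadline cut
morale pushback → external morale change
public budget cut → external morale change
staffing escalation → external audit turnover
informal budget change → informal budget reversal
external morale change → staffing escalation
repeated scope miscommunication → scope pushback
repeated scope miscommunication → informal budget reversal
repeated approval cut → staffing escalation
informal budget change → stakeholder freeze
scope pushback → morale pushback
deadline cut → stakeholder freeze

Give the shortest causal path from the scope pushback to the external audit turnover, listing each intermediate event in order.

the scope pushback → the morale pushback → the external morale change → the staffing escalation → the external audit turnover

the scope pushback → the morale pushback
the morale pushback → the external morale change
the external morale change → the staffing escalation
the staffing escalation → the external audit turnover
Length: 4 steps.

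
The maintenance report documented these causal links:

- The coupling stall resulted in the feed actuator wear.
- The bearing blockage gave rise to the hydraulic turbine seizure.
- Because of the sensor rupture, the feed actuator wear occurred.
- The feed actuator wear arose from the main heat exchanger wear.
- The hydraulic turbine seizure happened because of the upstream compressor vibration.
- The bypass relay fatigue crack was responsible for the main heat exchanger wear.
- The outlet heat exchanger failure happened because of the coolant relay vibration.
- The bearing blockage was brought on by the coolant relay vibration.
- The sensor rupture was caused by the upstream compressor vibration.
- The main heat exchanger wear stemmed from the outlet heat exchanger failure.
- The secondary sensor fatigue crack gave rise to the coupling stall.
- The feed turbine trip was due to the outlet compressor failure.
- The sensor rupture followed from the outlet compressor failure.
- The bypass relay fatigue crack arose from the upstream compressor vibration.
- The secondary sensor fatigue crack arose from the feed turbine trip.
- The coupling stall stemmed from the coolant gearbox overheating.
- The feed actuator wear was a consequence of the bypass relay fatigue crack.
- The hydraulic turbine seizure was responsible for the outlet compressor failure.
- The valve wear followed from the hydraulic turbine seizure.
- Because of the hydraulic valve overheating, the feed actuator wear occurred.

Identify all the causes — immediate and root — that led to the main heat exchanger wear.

Immediate causes of the main heat exchanger wear: the bypass relay fatigue crack, the outlet heat exchanger failure.
Further upstream: the coolant relay vibration, the upstream compressor vibration.

the bypass relay fatigue crack, the coolant relay vibration, the outlet heat exchanger failure, the upstream compressor vibration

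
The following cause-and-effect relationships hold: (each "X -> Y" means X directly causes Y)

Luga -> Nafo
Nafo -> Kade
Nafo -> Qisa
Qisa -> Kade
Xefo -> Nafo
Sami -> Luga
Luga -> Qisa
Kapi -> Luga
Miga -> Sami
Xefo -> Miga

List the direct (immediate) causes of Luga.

Kapi, Sami

Upstream contributors include Xefo, Miga, but only Kapi, Sami feed directly into Luga.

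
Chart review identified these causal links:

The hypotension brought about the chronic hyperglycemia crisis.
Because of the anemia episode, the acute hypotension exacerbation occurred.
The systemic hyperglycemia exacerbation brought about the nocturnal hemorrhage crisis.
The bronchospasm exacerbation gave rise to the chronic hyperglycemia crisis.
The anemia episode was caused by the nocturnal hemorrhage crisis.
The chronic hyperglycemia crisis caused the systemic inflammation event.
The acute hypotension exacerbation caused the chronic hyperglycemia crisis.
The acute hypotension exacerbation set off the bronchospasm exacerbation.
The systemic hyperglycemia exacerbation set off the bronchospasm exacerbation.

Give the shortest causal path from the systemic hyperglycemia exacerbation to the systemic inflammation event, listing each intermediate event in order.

the systemic hyperglycemia exacerbation → the bronchospasm exacerbation → the chronic hyperglycemia crisis → the systemic inflammation event

the systemic hyperglycemia exacerbation → the bronchospasm exacerbation
the bronchospasm exacerbation → the chronic hyperglycemia crisis
the chronic hyperglycemia crisis → the systemic inflammation event
Length: 3 steps.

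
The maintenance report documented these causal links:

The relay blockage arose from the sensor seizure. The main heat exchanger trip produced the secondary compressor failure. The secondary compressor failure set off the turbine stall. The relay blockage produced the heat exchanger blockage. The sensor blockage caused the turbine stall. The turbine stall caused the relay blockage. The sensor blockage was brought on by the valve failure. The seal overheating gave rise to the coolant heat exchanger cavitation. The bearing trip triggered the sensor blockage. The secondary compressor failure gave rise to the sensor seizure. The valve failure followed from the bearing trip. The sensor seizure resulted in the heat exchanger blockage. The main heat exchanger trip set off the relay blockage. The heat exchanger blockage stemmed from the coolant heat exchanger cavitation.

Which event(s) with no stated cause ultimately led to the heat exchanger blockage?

Tracing upstream from the heat exchanger blockage: the heat exchanger blockage ← the relay blockage ← the turbine stall ← the sensor blockage ← the bearing trip.
A separate upstream branch: the heat exchanger blockage ← the relay blockage ← the main heat exchanger trip.
A separate upstream branch: the heat exchanger blockage ← the coolant heat exchanger cavitation ← the seal overheating.
Each of those chain origins has no stated cause.

the bearing trip, the main heat exchanger trip, the seal overheating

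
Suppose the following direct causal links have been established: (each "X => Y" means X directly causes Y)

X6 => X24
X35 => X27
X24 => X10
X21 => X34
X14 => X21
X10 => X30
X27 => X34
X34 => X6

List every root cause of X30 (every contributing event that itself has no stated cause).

X14, X35

Tracing upstream from X30: X30 ← X10 ← X24 ← X6 ← X34 ← X27 ← X35.
A separate upstream branch: X30 ← X10 ← X24 ← X6 ← X34 ← X21 ← X14.
Each of those chain origins has no stated cause.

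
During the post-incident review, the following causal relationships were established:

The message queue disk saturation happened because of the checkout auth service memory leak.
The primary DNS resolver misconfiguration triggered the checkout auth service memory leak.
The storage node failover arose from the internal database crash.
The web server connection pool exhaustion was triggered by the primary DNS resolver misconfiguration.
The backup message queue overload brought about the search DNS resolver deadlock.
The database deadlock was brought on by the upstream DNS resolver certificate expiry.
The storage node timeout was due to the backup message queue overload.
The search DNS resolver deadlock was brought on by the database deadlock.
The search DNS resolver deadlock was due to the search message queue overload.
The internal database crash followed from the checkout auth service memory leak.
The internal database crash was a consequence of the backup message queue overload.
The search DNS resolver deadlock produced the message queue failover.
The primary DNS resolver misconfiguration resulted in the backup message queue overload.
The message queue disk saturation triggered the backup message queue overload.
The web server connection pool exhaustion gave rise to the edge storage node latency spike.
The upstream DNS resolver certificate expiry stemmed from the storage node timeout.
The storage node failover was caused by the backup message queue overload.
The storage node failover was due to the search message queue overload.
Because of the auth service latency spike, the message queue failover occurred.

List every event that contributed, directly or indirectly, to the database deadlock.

the backup message queue overload, the checkout auth service memory leak, the message queue disk saturation, the primary DNS resolver misconfiguration, the storage node timeout, the upstream DNS resolver certificate expiry

Immediate cause of the database deadlock: the upstream DNS resolver certificate expiry.
Further upstream: the primary DNS resolver misconfiguration, the checkout auth service memory leak, the message queue disk saturation, the backup message queue overload, the storage node timeout.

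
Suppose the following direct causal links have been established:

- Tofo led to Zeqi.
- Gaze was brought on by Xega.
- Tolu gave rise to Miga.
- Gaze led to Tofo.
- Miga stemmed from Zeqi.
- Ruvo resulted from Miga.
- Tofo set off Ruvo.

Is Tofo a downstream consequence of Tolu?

No

Tolu leads to Miga, Ruvo; Tofo is not among them.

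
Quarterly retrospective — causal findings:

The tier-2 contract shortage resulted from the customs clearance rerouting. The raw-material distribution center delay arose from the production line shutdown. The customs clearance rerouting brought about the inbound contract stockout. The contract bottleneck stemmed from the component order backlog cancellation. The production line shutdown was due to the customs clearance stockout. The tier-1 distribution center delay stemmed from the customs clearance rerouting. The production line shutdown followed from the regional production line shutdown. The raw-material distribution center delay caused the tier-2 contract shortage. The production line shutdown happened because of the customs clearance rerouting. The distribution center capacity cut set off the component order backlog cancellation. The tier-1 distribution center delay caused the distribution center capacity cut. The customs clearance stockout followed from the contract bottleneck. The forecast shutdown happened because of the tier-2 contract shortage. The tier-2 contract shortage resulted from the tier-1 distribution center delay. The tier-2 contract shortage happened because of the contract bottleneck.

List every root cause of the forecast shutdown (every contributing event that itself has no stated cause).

Tracing upstream from the forecast shutdown: the forecast shutdown ← the tier-2 contract shortage ← the customs clearance rerouting.
A separate upstream branch: the forecast shutdown ← the tier-2 contract shortage ← the raw-material distribution center delay ← the production line shutdown ← the regional production line shutdown.
Each of those chain origins has no stated cause.

the customs clearance rerouting, the regional production line shutdown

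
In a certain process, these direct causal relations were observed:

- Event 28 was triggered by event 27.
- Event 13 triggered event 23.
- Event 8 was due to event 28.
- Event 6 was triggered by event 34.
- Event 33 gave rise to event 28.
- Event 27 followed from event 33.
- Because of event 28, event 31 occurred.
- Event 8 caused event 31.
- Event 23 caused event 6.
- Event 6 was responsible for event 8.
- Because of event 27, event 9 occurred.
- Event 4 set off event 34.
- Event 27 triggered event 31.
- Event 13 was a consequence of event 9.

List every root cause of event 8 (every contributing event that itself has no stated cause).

event 33, event 4

Tracing upstream from event 8: event 8 ← event 28 ← event 33.
A separate upstream branch: event 8 ← event 6 ← event 34 ← event 4.
Each of those chain origins has no stated cause.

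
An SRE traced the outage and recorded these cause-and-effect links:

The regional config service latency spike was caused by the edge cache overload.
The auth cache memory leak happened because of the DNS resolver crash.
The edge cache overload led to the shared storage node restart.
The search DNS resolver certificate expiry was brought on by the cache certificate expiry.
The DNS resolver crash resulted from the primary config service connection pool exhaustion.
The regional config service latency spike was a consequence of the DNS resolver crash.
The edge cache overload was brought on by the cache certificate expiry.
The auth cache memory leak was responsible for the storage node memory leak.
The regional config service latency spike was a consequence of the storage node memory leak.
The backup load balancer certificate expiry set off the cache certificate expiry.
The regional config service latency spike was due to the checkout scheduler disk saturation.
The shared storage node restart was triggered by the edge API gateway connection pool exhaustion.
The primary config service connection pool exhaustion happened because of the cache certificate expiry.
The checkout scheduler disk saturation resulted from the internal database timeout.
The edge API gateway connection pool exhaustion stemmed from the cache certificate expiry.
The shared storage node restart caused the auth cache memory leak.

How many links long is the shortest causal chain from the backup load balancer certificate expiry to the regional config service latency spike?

3

Shortest chain: the backup load balancer certificate expiry → the cache certificate expiry → the edge cache overload → the regional config service latency spike.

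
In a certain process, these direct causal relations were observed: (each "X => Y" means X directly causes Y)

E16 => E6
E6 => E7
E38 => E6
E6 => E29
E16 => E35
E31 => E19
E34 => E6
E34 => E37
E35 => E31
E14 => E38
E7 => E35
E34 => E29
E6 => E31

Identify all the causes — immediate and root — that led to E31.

E14, E16, E34, E35, E38, E6, E7

Immediate causes of E31: E6, E35.
Further upstream: E16, E34, E14, E38, E7.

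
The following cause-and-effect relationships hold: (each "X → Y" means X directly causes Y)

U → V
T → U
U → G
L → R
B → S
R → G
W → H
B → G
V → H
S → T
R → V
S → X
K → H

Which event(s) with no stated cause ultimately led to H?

Tracing upstream from H: H ← W.
A separate upstream branch: H ← V ← R ← L.
A separate upstream branch: H ← V ← U ← T ← S ← B.
A separate upstream branch: H ← K.
Each of those chain origins has no stated cause.

B, K, L, W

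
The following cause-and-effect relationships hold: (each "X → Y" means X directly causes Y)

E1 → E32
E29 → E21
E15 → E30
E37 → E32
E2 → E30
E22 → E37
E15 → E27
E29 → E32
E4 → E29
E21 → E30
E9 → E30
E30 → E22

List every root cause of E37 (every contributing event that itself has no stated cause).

E15, E2, E4, E9

Tracing upstream from E37: E37 ← E22 ← E30 ← E15.
A separate upstream branch: E37 ← E22 ← E30 ← E21 ← E29 ← E4.
A separate upstream branch: E37 ← E22 ← E30 ← E2.
A separate upstream branch: E37 ← E22 ← E30 ← E9.
Each of those chain origins has no stated cause.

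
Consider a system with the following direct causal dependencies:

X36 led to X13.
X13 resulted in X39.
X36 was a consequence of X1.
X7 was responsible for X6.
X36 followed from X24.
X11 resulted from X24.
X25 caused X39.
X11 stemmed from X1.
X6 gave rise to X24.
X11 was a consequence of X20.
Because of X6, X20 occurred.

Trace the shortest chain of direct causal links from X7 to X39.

X7 → X6 → X24 → X36 → X13 → X39

X7 → X6
X6 → X24
X24 → X36
X36 → X13
X13 → X39
Length: 5 steps.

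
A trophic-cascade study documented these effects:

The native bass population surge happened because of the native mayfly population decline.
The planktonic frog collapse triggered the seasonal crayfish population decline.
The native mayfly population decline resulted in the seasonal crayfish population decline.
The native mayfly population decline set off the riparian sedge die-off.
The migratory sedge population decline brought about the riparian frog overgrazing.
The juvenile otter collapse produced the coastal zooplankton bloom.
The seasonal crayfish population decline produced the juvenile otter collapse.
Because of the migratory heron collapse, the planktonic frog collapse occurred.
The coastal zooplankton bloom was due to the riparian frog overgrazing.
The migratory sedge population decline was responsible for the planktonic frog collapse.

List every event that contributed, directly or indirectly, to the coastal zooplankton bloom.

the juvenile otter collapse, the migratory heron collapse, the migratory sedge population decline, the native mayfly population decline, the planktonic frog collapse, the riparian frog overgrazing, the seasonal crayfish population decline

Immediate causes of the coastal zooplankton bloom: the juvenile otter collapse, the riparian frog overgrazing.
Further upstream: the native mayfly population decline, the migratory heron collapse, the migratory sedge population decline, the planktonic frog collapse, the seasonal crayfish population decline.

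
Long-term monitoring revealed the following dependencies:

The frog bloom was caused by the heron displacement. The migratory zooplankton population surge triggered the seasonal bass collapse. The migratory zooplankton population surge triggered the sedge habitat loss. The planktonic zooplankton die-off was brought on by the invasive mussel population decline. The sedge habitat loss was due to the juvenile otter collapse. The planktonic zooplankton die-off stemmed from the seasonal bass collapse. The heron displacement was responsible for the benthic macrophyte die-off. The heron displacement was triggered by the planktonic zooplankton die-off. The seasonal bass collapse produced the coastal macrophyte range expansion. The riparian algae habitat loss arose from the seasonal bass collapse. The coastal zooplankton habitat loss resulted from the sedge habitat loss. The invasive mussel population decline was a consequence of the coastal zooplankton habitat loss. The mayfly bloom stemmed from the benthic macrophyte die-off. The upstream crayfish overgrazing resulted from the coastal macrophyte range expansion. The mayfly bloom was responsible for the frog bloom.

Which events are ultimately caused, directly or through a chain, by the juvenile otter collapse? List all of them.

the benthic macrophyte die-off, the coastal zooplankton habitat loss, the frog bloom, the heron displacement, the invasive mussel population decline, the mayfly bloom, the planktonic zooplankton die-off, the sedge habitat loss

Direct effects: the sedge habitat loss.
2 steps out: the coastal zooplankton habitat loss.
3 steps out: the invasive mussel population decline.
4 steps out: the planktonic zooplankton die-off.
5 steps out: the heron displacement.
6 steps out: the benthic macrophyte die-off, the frog bloom.
7 steps out: the mayfly bloom.
Not reachable from it: the migratory zooplankton population surge, the seasonal bass collapse, the coastal macrophyte range expansion, the upstream crayfish overgrazing, the riparian algae habitat loss.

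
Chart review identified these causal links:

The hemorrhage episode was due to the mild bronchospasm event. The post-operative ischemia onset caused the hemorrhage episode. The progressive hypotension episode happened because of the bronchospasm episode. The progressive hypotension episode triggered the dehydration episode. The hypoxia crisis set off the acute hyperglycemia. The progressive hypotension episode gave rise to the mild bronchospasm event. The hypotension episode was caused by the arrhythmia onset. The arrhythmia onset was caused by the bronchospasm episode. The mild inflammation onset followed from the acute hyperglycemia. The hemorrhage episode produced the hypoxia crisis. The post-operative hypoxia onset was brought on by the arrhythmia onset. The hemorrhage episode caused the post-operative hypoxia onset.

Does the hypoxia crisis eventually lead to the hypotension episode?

No

The hypoxia crisis leads to the acute hyperglycemia, the mild inflammation onset; the hypotension episode is not among them.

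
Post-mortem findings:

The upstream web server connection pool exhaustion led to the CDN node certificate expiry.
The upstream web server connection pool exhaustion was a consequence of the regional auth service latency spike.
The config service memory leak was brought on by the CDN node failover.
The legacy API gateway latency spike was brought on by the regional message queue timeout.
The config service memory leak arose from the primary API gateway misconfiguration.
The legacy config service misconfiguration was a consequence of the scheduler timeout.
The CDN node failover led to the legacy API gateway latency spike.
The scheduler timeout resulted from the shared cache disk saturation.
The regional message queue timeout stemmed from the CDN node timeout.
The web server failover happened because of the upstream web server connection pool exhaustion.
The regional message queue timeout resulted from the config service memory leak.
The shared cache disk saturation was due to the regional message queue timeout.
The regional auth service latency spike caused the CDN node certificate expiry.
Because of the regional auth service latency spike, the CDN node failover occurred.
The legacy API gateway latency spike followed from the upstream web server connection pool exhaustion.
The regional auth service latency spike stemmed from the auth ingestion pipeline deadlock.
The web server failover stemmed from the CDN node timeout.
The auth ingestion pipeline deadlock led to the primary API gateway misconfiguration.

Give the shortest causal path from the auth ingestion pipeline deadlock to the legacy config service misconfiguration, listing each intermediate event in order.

the auth ingestion pipeline deadlock → the primary API gateway misconfiguration → the config service memory leak → the regional message queue timeout → the shared cache disk saturation → the scheduler timeout → the legacy config service misconfiguration

the auth ingestion pipeline deadlock → the primary API gateway misconfiguration
the primary API gateway misconfiguration → the config service memory leak
the config service memory leak → the regional message queue timeout
the regional message queue timeout → the shared cache disk saturation
the shared cache disk saturation → the scheduler timeout
the scheduler timeout → the legacy config service misconfiguration
Length: 6 steps.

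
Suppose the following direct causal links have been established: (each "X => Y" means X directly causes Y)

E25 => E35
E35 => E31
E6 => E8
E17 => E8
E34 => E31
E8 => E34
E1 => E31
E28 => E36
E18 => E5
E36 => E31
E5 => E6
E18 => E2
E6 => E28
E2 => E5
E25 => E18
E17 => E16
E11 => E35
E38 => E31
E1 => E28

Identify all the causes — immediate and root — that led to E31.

E1, E11, E17, E18, E2, E25, E28, E34, E35, E36, E38, E5, E6, E8

Immediate causes of E31: E1, E38, E35, E36, E34.
Further upstream: E25, E18, E2, E5, E17, E6, E11, E8, E28.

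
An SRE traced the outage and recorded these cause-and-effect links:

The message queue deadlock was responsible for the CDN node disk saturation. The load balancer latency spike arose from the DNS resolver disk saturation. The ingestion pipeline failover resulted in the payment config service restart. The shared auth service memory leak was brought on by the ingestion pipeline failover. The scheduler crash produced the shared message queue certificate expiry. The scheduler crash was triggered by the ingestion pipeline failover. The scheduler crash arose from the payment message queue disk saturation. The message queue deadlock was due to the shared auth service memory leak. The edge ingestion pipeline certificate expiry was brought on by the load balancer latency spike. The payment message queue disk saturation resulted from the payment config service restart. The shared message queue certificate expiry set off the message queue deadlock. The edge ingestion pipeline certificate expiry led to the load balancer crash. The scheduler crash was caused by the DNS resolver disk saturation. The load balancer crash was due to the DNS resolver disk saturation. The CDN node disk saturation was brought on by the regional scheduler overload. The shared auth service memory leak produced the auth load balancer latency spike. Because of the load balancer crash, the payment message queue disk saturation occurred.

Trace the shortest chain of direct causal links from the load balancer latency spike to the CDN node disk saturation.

the load balancer latency spike → the edge ingestion pipeline certificate expiry → the load balancer crash → the payment message queue disk saturation → the scheduler crash → the shared message queue certificate expiry → the message queue deadlock → the CDN node disk saturation

the load balancer latency spike → the edge ingestion pipeline certificate expiry
the edge ingestion pipeline certificate expiry → the load balancer crash
the load balancer crash → the payment message queue disk saturation
the payment message queue disk saturation → the scheduler crash
the scheduler crash → the shared message queue certificate expiry
the shared message queue certificate expiry → the message queue deadlock
the message queue deadlock → the CDN node disk saturation
Length: 7 steps.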